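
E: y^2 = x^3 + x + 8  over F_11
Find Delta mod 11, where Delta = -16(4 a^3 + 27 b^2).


4 a^3 + 27 b^2 = 4*1^3 + 27*8^2 = 4 + 1728 = 1732
Delta = -16 * (1732) = -27712
Delta mod 11 = 8

Delta = 8 (mod 11)


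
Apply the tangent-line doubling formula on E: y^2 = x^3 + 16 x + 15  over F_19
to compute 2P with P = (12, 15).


Doubling: s = (3 x1^2 + a) / (2 y1)
s = (3*12^2 + 16) / (2*15) mod 19 = 1
x3 = s^2 - 2 x1 mod 19 = 1^2 - 2*12 = 15
y3 = s (x1 - x3) - y1 mod 19 = 1 * (12 - 15) - 15 = 1

2P = (15, 1)


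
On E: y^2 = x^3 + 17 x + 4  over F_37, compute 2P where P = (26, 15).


k = 2 = 10_2 (binary, LSB first: 01)
Double-and-add from P = (26, 15):
  bit 0 = 0: acc unchanged = O
  bit 1 = 1: acc = O + (18, 0) = (18, 0)

2P = (18, 0)


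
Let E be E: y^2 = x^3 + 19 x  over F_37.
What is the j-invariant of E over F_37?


Delta = -16(4 a^3 + 27 b^2) mod 37 = 29
-1728 * (4 a)^3 = -1728 * (4*19)^3 mod 37 = 14
j = 14 * 29^(-1) mod 37 = 26

j = 26 (mod 37)


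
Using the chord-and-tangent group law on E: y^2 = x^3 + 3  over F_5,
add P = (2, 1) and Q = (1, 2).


P != Q, so use the chord formula.
s = (y2 - y1) / (x2 - x1) = (1) / (4) mod 5 = 4
x3 = s^2 - x1 - x2 mod 5 = 4^2 - 2 - 1 = 3
y3 = s (x1 - x3) - y1 mod 5 = 4 * (2 - 3) - 1 = 0

P + Q = (3, 0)


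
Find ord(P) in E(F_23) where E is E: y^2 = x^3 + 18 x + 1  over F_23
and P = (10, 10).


Compute successive multiples of P until we hit O:
  1P = (10, 10)
  2P = (15, 14)
  3P = (6, 7)
  4P = (9, 8)
  5P = (8, 17)
  6P = (0, 1)
  7P = (3, 17)
  8P = (11, 14)
  ... (continuing to 29P)
  29P = O

ord(P) = 29


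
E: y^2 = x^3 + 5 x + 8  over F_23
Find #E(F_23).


For each x in F_23, count y with y^2 = x^3 + 5 x + 8 mod 23:
  x = 0: RHS = 8, y in [10, 13]  -> 2 point(s)
  x = 2: RHS = 3, y in [7, 16]  -> 2 point(s)
  x = 3: RHS = 4, y in [2, 21]  -> 2 point(s)
  x = 4: RHS = 0, y in [0]  -> 1 point(s)
  x = 6: RHS = 1, y in [1, 22]  -> 2 point(s)
  x = 7: RHS = 18, y in [8, 15]  -> 2 point(s)
  x = 8: RHS = 8, y in [10, 13]  -> 2 point(s)
  x = 9: RHS = 0, y in [0]  -> 1 point(s)
  x = 10: RHS = 0, y in [0]  -> 1 point(s)
  x = 12: RHS = 2, y in [5, 18]  -> 2 point(s)
  x = 13: RHS = 16, y in [4, 19]  -> 2 point(s)
  x = 14: RHS = 16, y in [4, 19]  -> 2 point(s)
  x = 15: RHS = 8, y in [10, 13]  -> 2 point(s)
  x = 19: RHS = 16, y in [4, 19]  -> 2 point(s)
  x = 20: RHS = 12, y in [9, 14]  -> 2 point(s)
  x = 21: RHS = 13, y in [6, 17]  -> 2 point(s)
  x = 22: RHS = 2, y in [5, 18]  -> 2 point(s)
Affine points: 31. Add the point at infinity: total = 32.

#E(F_23) = 32


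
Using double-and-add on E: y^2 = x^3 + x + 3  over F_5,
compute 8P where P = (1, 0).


k = 8 = 1000_2 (binary, LSB first: 0001)
Double-and-add from P = (1, 0):
  bit 0 = 0: acc unchanged = O
  bit 1 = 0: acc unchanged = O
  bit 2 = 0: acc unchanged = O
  bit 3 = 1: acc = O + O = O

8P = O


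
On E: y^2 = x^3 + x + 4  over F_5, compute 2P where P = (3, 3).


Doubling: s = (3 x1^2 + a) / (2 y1)
s = (3*3^2 + 1) / (2*3) mod 5 = 3
x3 = s^2 - 2 x1 mod 5 = 3^2 - 2*3 = 3
y3 = s (x1 - x3) - y1 mod 5 = 3 * (3 - 3) - 3 = 2

2P = (3, 2)


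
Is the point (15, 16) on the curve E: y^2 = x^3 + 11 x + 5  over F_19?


Check whether y^2 = x^3 + 11 x + 5 (mod 19) for (x, y) = (15, 16).
LHS: y^2 = 16^2 mod 19 = 9
RHS: x^3 + 11 x + 5 = 15^3 + 11*15 + 5 mod 19 = 11
LHS != RHS

No, not on the curve


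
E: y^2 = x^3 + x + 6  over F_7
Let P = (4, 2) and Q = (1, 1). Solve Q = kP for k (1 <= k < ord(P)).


Enumerate multiples of P until we hit Q = (1, 1):
  1P = (4, 2)
  2P = (6, 5)
  3P = (1, 6)
  4P = (3, 6)
  5P = (2, 4)
  6P = (2, 3)
  7P = (3, 1)
  8P = (1, 1)
Match found at i = 8.

k = 8


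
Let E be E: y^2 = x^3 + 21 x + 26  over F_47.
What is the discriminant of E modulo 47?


4 a^3 + 27 b^2 = 4*21^3 + 27*26^2 = 37044 + 18252 = 55296
Delta = -16 * (55296) = -884736
Delta mod 47 = 39

Delta = 39 (mod 47)


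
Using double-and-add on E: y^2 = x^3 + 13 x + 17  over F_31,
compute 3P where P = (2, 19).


k = 3 = 11_2 (binary, LSB first: 11)
Double-and-add from P = (2, 19):
  bit 0 = 1: acc = O + (2, 19) = (2, 19)
  bit 1 = 1: acc = (2, 19) + (29, 13) = (10, 0)

3P = (10, 0)


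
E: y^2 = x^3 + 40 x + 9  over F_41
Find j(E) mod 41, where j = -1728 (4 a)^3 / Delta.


Delta = -16(4 a^3 + 27 b^2) mod 41 = 4
-1728 * (4 a)^3 = -1728 * (4*40)^3 mod 41 = 15
j = 15 * 4^(-1) mod 41 = 14

j = 14 (mod 41)


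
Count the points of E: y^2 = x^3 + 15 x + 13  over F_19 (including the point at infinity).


For each x in F_19, count y with y^2 = x^3 + 15 x + 13 mod 19:
  x = 3: RHS = 9, y in [3, 16]  -> 2 point(s)
  x = 4: RHS = 4, y in [2, 17]  -> 2 point(s)
  x = 5: RHS = 4, y in [2, 17]  -> 2 point(s)
  x = 7: RHS = 5, y in [9, 10]  -> 2 point(s)
  x = 10: RHS = 4, y in [2, 17]  -> 2 point(s)
  x = 13: RHS = 11, y in [7, 12]  -> 2 point(s)
  x = 16: RHS = 17, y in [6, 13]  -> 2 point(s)
  x = 18: RHS = 16, y in [4, 15]  -> 2 point(s)
Affine points: 16. Add the point at infinity: total = 17.

#E(F_19) = 17


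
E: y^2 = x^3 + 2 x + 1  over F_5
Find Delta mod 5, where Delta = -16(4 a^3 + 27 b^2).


4 a^3 + 27 b^2 = 4*2^3 + 27*1^2 = 32 + 27 = 59
Delta = -16 * (59) = -944
Delta mod 5 = 1

Delta = 1 (mod 5)


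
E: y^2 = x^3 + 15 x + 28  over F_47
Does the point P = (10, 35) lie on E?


Check whether y^2 = x^3 + 15 x + 28 (mod 47) for (x, y) = (10, 35).
LHS: y^2 = 35^2 mod 47 = 3
RHS: x^3 + 15 x + 28 = 10^3 + 15*10 + 28 mod 47 = 3
LHS = RHS

Yes, on the curve


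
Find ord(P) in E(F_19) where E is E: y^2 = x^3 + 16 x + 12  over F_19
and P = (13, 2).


Compute successive multiples of P until we hit O:
  1P = (13, 2)
  2P = (4, 11)
  3P = (3, 7)
  4P = (8, 5)
  5P = (9, 7)
  6P = (14, 4)
  7P = (15, 13)
  8P = (7, 12)
  ... (continuing to 19P)
  19P = O

ord(P) = 19


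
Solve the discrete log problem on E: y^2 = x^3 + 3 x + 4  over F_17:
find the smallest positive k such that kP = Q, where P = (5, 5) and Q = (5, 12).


Enumerate multiples of P until we hit Q = (5, 12):
  1P = (5, 5)
  2P = (8, 9)
  3P = (2, 16)
  4P = (14, 11)
  5P = (6, 0)
  6P = (14, 6)
  7P = (2, 1)
  8P = (8, 8)
  9P = (5, 12)
Match found at i = 9.

k = 9


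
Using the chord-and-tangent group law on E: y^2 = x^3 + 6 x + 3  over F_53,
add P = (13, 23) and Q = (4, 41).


P != Q, so use the chord formula.
s = (y2 - y1) / (x2 - x1) = (18) / (44) mod 53 = 51
x3 = s^2 - x1 - x2 mod 53 = 51^2 - 13 - 4 = 40
y3 = s (x1 - x3) - y1 mod 53 = 51 * (13 - 40) - 23 = 31

P + Q = (40, 31)


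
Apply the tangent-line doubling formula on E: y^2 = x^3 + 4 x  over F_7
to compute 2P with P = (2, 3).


Doubling: s = (3 x1^2 + a) / (2 y1)
s = (3*2^2 + 4) / (2*3) mod 7 = 5
x3 = s^2 - 2 x1 mod 7 = 5^2 - 2*2 = 0
y3 = s (x1 - x3) - y1 mod 7 = 5 * (2 - 0) - 3 = 0

2P = (0, 0)


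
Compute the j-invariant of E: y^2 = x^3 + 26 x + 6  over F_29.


Delta = -16(4 a^3 + 27 b^2) mod 29 = 9
-1728 * (4 a)^3 = -1728 * (4*26)^3 mod 29 = 28
j = 28 * 9^(-1) mod 29 = 16

j = 16 (mod 29)


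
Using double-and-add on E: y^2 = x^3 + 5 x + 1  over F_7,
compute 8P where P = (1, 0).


k = 8 = 1000_2 (binary, LSB first: 0001)
Double-and-add from P = (1, 0):
  bit 0 = 0: acc unchanged = O
  bit 1 = 0: acc unchanged = O
  bit 2 = 0: acc unchanged = O
  bit 3 = 1: acc = O + O = O

8P = O


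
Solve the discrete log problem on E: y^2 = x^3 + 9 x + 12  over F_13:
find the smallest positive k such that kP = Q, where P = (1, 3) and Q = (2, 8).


Enumerate multiples of P until we hit Q = (2, 8):
  1P = (1, 3)
  2P = (2, 8)
Match found at i = 2.

k = 2


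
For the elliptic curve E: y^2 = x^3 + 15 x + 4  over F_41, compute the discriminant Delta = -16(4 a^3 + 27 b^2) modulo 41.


4 a^3 + 27 b^2 = 4*15^3 + 27*4^2 = 13500 + 432 = 13932
Delta = -16 * (13932) = -222912
Delta mod 41 = 5

Delta = 5 (mod 41)


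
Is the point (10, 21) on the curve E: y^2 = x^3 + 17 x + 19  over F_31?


Check whether y^2 = x^3 + 17 x + 19 (mod 31) for (x, y) = (10, 21).
LHS: y^2 = 21^2 mod 31 = 7
RHS: x^3 + 17 x + 19 = 10^3 + 17*10 + 19 mod 31 = 11
LHS != RHS

No, not on the curve


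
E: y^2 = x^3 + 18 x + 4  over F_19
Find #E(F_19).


For each x in F_19, count y with y^2 = x^3 + 18 x + 4 mod 19:
  x = 0: RHS = 4, y in [2, 17]  -> 2 point(s)
  x = 1: RHS = 4, y in [2, 17]  -> 2 point(s)
  x = 3: RHS = 9, y in [3, 16]  -> 2 point(s)
  x = 4: RHS = 7, y in [8, 11]  -> 2 point(s)
  x = 6: RHS = 5, y in [9, 10]  -> 2 point(s)
  x = 7: RHS = 17, y in [6, 13]  -> 2 point(s)
  x = 10: RHS = 6, y in [5, 14]  -> 2 point(s)
  x = 14: RHS = 17, y in [6, 13]  -> 2 point(s)
  x = 15: RHS = 1, y in [1, 18]  -> 2 point(s)
  x = 17: RHS = 17, y in [6, 13]  -> 2 point(s)
  x = 18: RHS = 4, y in [2, 17]  -> 2 point(s)
Affine points: 22. Add the point at infinity: total = 23.

#E(F_19) = 23


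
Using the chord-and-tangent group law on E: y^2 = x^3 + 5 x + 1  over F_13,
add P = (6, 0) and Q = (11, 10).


P != Q, so use the chord formula.
s = (y2 - y1) / (x2 - x1) = (10) / (5) mod 13 = 2
x3 = s^2 - x1 - x2 mod 13 = 2^2 - 6 - 11 = 0
y3 = s (x1 - x3) - y1 mod 13 = 2 * (6 - 0) - 0 = 12

P + Q = (0, 12)


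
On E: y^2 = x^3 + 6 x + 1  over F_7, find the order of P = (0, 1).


Compute successive multiples of P until we hit O:
  1P = (0, 1)
  2P = (2, 0)
  3P = (0, 6)
  4P = O

ord(P) = 4


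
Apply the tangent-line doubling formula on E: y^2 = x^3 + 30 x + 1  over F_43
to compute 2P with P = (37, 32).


Doubling: s = (3 x1^2 + a) / (2 y1)
s = (3*37^2 + 30) / (2*32) mod 43 = 25
x3 = s^2 - 2 x1 mod 43 = 25^2 - 2*37 = 35
y3 = s (x1 - x3) - y1 mod 43 = 25 * (37 - 35) - 32 = 18

2P = (35, 18)


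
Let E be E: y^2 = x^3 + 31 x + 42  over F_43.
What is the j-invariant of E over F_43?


Delta = -16(4 a^3 + 27 b^2) mod 43 = 37
-1728 * (4 a)^3 = -1728 * (4*31)^3 mod 43 = 11
j = 11 * 37^(-1) mod 43 = 34

j = 34 (mod 43)


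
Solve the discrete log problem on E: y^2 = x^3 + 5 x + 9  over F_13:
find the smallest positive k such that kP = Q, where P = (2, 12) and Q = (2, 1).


Enumerate multiples of P until we hit Q = (2, 1):
  1P = (2, 12)
  2P = (0, 10)
  3P = (12, 4)
  4P = (9, 4)
  5P = (11, 2)
  6P = (3, 5)
  7P = (5, 9)
  8P = (7, 6)
  9P = (7, 7)
  10P = (5, 4)
  11P = (3, 8)
  12P = (11, 11)
  13P = (9, 9)
  14P = (12, 9)
  15P = (0, 3)
  16P = (2, 1)
Match found at i = 16.

k = 16


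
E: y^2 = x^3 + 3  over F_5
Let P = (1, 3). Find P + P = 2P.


Doubling: s = (3 x1^2 + a) / (2 y1)
s = (3*1^2 + 0) / (2*3) mod 5 = 3
x3 = s^2 - 2 x1 mod 5 = 3^2 - 2*1 = 2
y3 = s (x1 - x3) - y1 mod 5 = 3 * (1 - 2) - 3 = 4

2P = (2, 4)


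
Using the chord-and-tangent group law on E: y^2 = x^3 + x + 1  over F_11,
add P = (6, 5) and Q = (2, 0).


P != Q, so use the chord formula.
s = (y2 - y1) / (x2 - x1) = (6) / (7) mod 11 = 4
x3 = s^2 - x1 - x2 mod 11 = 4^2 - 6 - 2 = 8
y3 = s (x1 - x3) - y1 mod 11 = 4 * (6 - 8) - 5 = 9

P + Q = (8, 9)


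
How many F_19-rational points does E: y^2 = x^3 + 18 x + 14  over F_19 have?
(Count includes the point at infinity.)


For each x in F_19, count y with y^2 = x^3 + 18 x + 14 mod 19:
  x = 2: RHS = 1, y in [1, 18]  -> 2 point(s)
  x = 3: RHS = 0, y in [0]  -> 1 point(s)
  x = 4: RHS = 17, y in [6, 13]  -> 2 point(s)
  x = 5: RHS = 1, y in [1, 18]  -> 2 point(s)
  x = 8: RHS = 5, y in [9, 10]  -> 2 point(s)
  x = 10: RHS = 16, y in [4, 15]  -> 2 point(s)
  x = 11: RHS = 4, y in [2, 17]  -> 2 point(s)
  x = 12: RHS = 1, y in [1, 18]  -> 2 point(s)
  x = 15: RHS = 11, y in [7, 12]  -> 2 point(s)
  x = 16: RHS = 9, y in [3, 16]  -> 2 point(s)
Affine points: 19. Add the point at infinity: total = 20.

#E(F_19) = 20


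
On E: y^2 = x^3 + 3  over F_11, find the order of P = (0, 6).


Compute successive multiples of P until we hit O:
  1P = (0, 6)
  2P = (0, 5)
  3P = O

ord(P) = 3


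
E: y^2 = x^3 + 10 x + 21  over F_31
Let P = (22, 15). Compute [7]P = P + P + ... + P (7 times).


k = 7 = 111_2 (binary, LSB first: 111)
Double-and-add from P = (22, 15):
  bit 0 = 1: acc = O + (22, 15) = (22, 15)
  bit 1 = 1: acc = (22, 15) + (12, 28) = (30, 14)
  bit 2 = 1: acc = (30, 14) + (26, 1) = (3, 4)

7P = (3, 4)


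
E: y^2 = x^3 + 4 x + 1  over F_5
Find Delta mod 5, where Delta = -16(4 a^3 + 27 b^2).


4 a^3 + 27 b^2 = 4*4^3 + 27*1^2 = 256 + 27 = 283
Delta = -16 * (283) = -4528
Delta mod 5 = 2

Delta = 2 (mod 5)


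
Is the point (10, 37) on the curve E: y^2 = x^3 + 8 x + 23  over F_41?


Check whether y^2 = x^3 + 8 x + 23 (mod 41) for (x, y) = (10, 37).
LHS: y^2 = 37^2 mod 41 = 16
RHS: x^3 + 8 x + 23 = 10^3 + 8*10 + 23 mod 41 = 37
LHS != RHS

No, not on the curve


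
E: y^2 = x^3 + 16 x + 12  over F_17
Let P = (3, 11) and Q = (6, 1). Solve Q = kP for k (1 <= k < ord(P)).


Enumerate multiples of P until we hit Q = (6, 1):
  1P = (3, 11)
  2P = (2, 1)
  3P = (10, 4)
  4P = (5, 8)
  5P = (7, 12)
  6P = (6, 1)
Match found at i = 6.

k = 6


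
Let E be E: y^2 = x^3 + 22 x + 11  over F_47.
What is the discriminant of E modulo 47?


4 a^3 + 27 b^2 = 4*22^3 + 27*11^2 = 42592 + 3267 = 45859
Delta = -16 * (45859) = -733744
Delta mod 47 = 20

Delta = 20 (mod 47)


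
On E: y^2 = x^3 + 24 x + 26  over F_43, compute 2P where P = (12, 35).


Doubling: s = (3 x1^2 + a) / (2 y1)
s = (3*12^2 + 24) / (2*35) mod 43 = 36
x3 = s^2 - 2 x1 mod 43 = 36^2 - 2*12 = 25
y3 = s (x1 - x3) - y1 mod 43 = 36 * (12 - 25) - 35 = 13

2P = (25, 13)


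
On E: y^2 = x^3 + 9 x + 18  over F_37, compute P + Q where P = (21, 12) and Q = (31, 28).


P != Q, so use the chord formula.
s = (y2 - y1) / (x2 - x1) = (16) / (10) mod 37 = 9
x3 = s^2 - x1 - x2 mod 37 = 9^2 - 21 - 31 = 29
y3 = s (x1 - x3) - y1 mod 37 = 9 * (21 - 29) - 12 = 27

P + Q = (29, 27)


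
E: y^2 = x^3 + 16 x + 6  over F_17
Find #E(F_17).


For each x in F_17, count y with y^2 = x^3 + 16 x + 6 mod 17:
  x = 3: RHS = 13, y in [8, 9]  -> 2 point(s)
  x = 4: RHS = 15, y in [7, 10]  -> 2 point(s)
  x = 7: RHS = 2, y in [6, 11]  -> 2 point(s)
  x = 8: RHS = 0, y in [0]  -> 1 point(s)
  x = 11: RHS = 0, y in [0]  -> 1 point(s)
  x = 14: RHS = 16, y in [4, 13]  -> 2 point(s)
  x = 15: RHS = 0, y in [0]  -> 1 point(s)
Affine points: 11. Add the point at infinity: total = 12.

#E(F_17) = 12


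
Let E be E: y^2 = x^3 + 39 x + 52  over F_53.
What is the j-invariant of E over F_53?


Delta = -16(4 a^3 + 27 b^2) mod 53 = 19
-1728 * (4 a)^3 = -1728 * (4*39)^3 mod 53 = 16
j = 16 * 19^(-1) mod 53 = 12

j = 12 (mod 53)


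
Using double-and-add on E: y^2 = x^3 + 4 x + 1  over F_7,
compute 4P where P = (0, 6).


k = 4 = 100_2 (binary, LSB first: 001)
Double-and-add from P = (0, 6):
  bit 0 = 0: acc unchanged = O
  bit 1 = 0: acc unchanged = O
  bit 2 = 1: acc = O + (0, 1) = (0, 1)

4P = (0, 1)


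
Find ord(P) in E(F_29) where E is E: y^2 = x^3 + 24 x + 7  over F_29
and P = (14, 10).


Compute successive multiples of P until we hit O:
  1P = (14, 10)
  2P = (14, 19)
  3P = O

ord(P) = 3


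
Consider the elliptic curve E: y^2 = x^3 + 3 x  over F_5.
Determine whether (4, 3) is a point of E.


Check whether y^2 = x^3 + 3 x + 0 (mod 5) for (x, y) = (4, 3).
LHS: y^2 = 3^2 mod 5 = 4
RHS: x^3 + 3 x + 0 = 4^3 + 3*4 + 0 mod 5 = 1
LHS != RHS

No, not on the curve


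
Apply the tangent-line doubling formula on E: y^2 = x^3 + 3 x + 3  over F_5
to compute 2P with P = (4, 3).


Doubling: s = (3 x1^2 + a) / (2 y1)
s = (3*4^2 + 3) / (2*3) mod 5 = 1
x3 = s^2 - 2 x1 mod 5 = 1^2 - 2*4 = 3
y3 = s (x1 - x3) - y1 mod 5 = 1 * (4 - 3) - 3 = 3

2P = (3, 3)


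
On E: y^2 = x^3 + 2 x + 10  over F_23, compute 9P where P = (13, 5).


k = 9 = 1001_2 (binary, LSB first: 1001)
Double-and-add from P = (13, 5):
  bit 0 = 1: acc = O + (13, 5) = (13, 5)
  bit 1 = 0: acc unchanged = (13, 5)
  bit 2 = 0: acc unchanged = (13, 5)
  bit 3 = 1: acc = (13, 5) + (1, 6) = (13, 18)

9P = (13, 18)


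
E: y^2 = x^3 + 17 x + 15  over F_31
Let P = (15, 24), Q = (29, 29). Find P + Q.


P != Q, so use the chord formula.
s = (y2 - y1) / (x2 - x1) = (5) / (14) mod 31 = 7
x3 = s^2 - x1 - x2 mod 31 = 7^2 - 15 - 29 = 5
y3 = s (x1 - x3) - y1 mod 31 = 7 * (15 - 5) - 24 = 15

P + Q = (5, 15)


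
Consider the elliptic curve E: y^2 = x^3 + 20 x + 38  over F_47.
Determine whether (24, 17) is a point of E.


Check whether y^2 = x^3 + 20 x + 38 (mod 47) for (x, y) = (24, 17).
LHS: y^2 = 17^2 mod 47 = 7
RHS: x^3 + 20 x + 38 = 24^3 + 20*24 + 38 mod 47 = 7
LHS = RHS

Yes, on the curve


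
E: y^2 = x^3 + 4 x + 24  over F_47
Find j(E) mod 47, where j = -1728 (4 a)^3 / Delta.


Delta = -16(4 a^3 + 27 b^2) mod 47 = 26
-1728 * (4 a)^3 = -1728 * (4*4)^3 mod 47 = 30
j = 30 * 26^(-1) mod 47 = 12

j = 12 (mod 47)


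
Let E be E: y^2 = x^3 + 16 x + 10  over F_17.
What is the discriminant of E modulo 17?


4 a^3 + 27 b^2 = 4*16^3 + 27*10^2 = 16384 + 2700 = 19084
Delta = -16 * (19084) = -305344
Delta mod 17 = 10

Delta = 10 (mod 17)


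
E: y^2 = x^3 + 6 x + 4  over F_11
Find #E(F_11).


For each x in F_11, count y with y^2 = x^3 + 6 x + 4 mod 11:
  x = 0: RHS = 4, y in [2, 9]  -> 2 point(s)
  x = 1: RHS = 0, y in [0]  -> 1 point(s)
  x = 3: RHS = 5, y in [4, 7]  -> 2 point(s)
  x = 4: RHS = 4, y in [2, 9]  -> 2 point(s)
  x = 5: RHS = 5, y in [4, 7]  -> 2 point(s)
  x = 6: RHS = 3, y in [5, 6]  -> 2 point(s)
  x = 7: RHS = 4, y in [2, 9]  -> 2 point(s)
  x = 8: RHS = 3, y in [5, 6]  -> 2 point(s)
Affine points: 15. Add the point at infinity: total = 16.

#E(F_11) = 16


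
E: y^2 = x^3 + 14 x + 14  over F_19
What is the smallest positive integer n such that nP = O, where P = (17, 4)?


Compute successive multiples of P until we hit O:
  1P = (17, 4)
  2P = (11, 6)
  3P = (8, 12)
  4P = (3, 11)
  5P = (4, 18)
  6P = (14, 3)
  7P = (5, 0)
  8P = (14, 16)
  ... (continuing to 14P)
  14P = O

ord(P) = 14


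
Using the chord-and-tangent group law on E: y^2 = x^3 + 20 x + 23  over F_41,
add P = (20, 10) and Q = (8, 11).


P != Q, so use the chord formula.
s = (y2 - y1) / (x2 - x1) = (1) / (29) mod 41 = 17
x3 = s^2 - x1 - x2 mod 41 = 17^2 - 20 - 8 = 15
y3 = s (x1 - x3) - y1 mod 41 = 17 * (20 - 15) - 10 = 34

P + Q = (15, 34)


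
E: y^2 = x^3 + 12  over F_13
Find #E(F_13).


For each x in F_13, count y with y^2 = x^3 + 0 x + 12 mod 13:
  x = 0: RHS = 12, y in [5, 8]  -> 2 point(s)
  x = 1: RHS = 0, y in [0]  -> 1 point(s)
  x = 3: RHS = 0, y in [0]  -> 1 point(s)
  x = 7: RHS = 4, y in [2, 11]  -> 2 point(s)
  x = 8: RHS = 4, y in [2, 11]  -> 2 point(s)
  x = 9: RHS = 0, y in [0]  -> 1 point(s)
  x = 11: RHS = 4, y in [2, 11]  -> 2 point(s)
Affine points: 11. Add the point at infinity: total = 12.

#E(F_13) = 12


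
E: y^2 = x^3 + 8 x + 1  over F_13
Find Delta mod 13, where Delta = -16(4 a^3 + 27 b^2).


4 a^3 + 27 b^2 = 4*8^3 + 27*1^2 = 2048 + 27 = 2075
Delta = -16 * (2075) = -33200
Delta mod 13 = 2

Delta = 2 (mod 13)


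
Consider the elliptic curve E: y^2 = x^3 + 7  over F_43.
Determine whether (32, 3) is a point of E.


Check whether y^2 = x^3 + 0 x + 7 (mod 43) for (x, y) = (32, 3).
LHS: y^2 = 3^2 mod 43 = 9
RHS: x^3 + 0 x + 7 = 32^3 + 0*32 + 7 mod 43 = 9
LHS = RHS

Yes, on the curve


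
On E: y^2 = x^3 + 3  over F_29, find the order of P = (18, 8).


Compute successive multiples of P until we hit O:
  1P = (18, 8)
  2P = (6, 25)
  3P = (6, 4)
  4P = (18, 21)
  5P = O

ord(P) = 5


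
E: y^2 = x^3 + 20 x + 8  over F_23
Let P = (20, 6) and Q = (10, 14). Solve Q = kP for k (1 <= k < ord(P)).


Enumerate multiples of P until we hit Q = (10, 14):
  1P = (20, 6)
  2P = (10, 14)
Match found at i = 2.

k = 2


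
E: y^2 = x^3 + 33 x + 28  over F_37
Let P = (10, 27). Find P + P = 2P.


Doubling: s = (3 x1^2 + a) / (2 y1)
s = (3*10^2 + 33) / (2*27) mod 37 = 0
x3 = s^2 - 2 x1 mod 37 = 0^2 - 2*10 = 17
y3 = s (x1 - x3) - y1 mod 37 = 0 * (10 - 17) - 27 = 10

2P = (17, 10)


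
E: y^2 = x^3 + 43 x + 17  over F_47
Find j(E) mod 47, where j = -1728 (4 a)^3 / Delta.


Delta = -16(4 a^3 + 27 b^2) mod 47 = 38
-1728 * (4 a)^3 = -1728 * (4*43)^3 mod 47 = 17
j = 17 * 38^(-1) mod 47 = 19

j = 19 (mod 47)


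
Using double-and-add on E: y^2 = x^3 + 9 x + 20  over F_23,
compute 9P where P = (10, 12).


k = 9 = 1001_2 (binary, LSB first: 1001)
Double-and-add from P = (10, 12):
  bit 0 = 1: acc = O + (10, 12) = (10, 12)
  bit 1 = 0: acc unchanged = (10, 12)
  bit 2 = 0: acc unchanged = (10, 12)
  bit 3 = 1: acc = (10, 12) + (8, 11) = (11, 22)

9P = (11, 22)


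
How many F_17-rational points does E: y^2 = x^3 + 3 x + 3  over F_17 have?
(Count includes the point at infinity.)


For each x in F_17, count y with y^2 = x^3 + 3 x + 3 mod 17:
  x = 2: RHS = 0, y in [0]  -> 1 point(s)
  x = 6: RHS = 16, y in [4, 13]  -> 2 point(s)
  x = 10: RHS = 13, y in [8, 9]  -> 2 point(s)
  x = 12: RHS = 16, y in [4, 13]  -> 2 point(s)
  x = 14: RHS = 1, y in [1, 16]  -> 2 point(s)
  x = 16: RHS = 16, y in [4, 13]  -> 2 point(s)
Affine points: 11. Add the point at infinity: total = 12.

#E(F_17) = 12


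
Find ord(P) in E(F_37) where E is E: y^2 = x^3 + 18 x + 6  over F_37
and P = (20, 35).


Compute successive multiples of P until we hit O:
  1P = (20, 35)
  2P = (23, 9)
  3P = (28, 22)
  4P = (35, 31)
  5P = (12, 27)
  6P = (6, 16)
  7P = (27, 11)
  8P = (1, 32)
  ... (continuing to 31P)
  31P = O

ord(P) = 31


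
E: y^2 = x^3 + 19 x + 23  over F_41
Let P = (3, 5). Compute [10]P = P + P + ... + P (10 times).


k = 10 = 1010_2 (binary, LSB first: 0101)
Double-and-add from P = (3, 5):
  bit 0 = 0: acc unchanged = O
  bit 1 = 1: acc = O + (25, 25) = (25, 25)
  bit 2 = 0: acc unchanged = (25, 25)
  bit 3 = 1: acc = (25, 25) + (28, 30) = (9, 29)

10P = (9, 29)


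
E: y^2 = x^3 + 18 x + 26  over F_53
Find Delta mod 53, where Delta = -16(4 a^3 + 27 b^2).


4 a^3 + 27 b^2 = 4*18^3 + 27*26^2 = 23328 + 18252 = 41580
Delta = -16 * (41580) = -665280
Delta mod 53 = 29

Delta = 29 (mod 53)


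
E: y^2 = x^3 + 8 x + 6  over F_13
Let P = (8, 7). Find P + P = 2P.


Doubling: s = (3 x1^2 + a) / (2 y1)
s = (3*8^2 + 8) / (2*7) mod 13 = 5
x3 = s^2 - 2 x1 mod 13 = 5^2 - 2*8 = 9
y3 = s (x1 - x3) - y1 mod 13 = 5 * (8 - 9) - 7 = 1

2P = (9, 1)


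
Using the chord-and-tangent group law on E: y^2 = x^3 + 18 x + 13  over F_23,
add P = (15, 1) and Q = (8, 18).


P != Q, so use the chord formula.
s = (y2 - y1) / (x2 - x1) = (17) / (16) mod 23 = 14
x3 = s^2 - x1 - x2 mod 23 = 14^2 - 15 - 8 = 12
y3 = s (x1 - x3) - y1 mod 23 = 14 * (15 - 12) - 1 = 18

P + Q = (12, 18)


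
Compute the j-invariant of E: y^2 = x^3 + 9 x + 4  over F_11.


Delta = -16(4 a^3 + 27 b^2) mod 11 = 2
-1728 * (4 a)^3 = -1728 * (4*9)^3 mod 11 = 6
j = 6 * 2^(-1) mod 11 = 3

j = 3 (mod 11)


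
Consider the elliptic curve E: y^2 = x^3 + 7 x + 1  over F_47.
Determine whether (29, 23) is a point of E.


Check whether y^2 = x^3 + 7 x + 1 (mod 47) for (x, y) = (29, 23).
LHS: y^2 = 23^2 mod 47 = 12
RHS: x^3 + 7 x + 1 = 29^3 + 7*29 + 1 mod 47 = 12
LHS = RHS

Yes, on the curve


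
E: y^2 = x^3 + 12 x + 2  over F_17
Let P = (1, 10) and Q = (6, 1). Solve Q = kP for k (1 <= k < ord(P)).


Enumerate multiples of P until we hit Q = (6, 1):
  1P = (1, 10)
  2P = (6, 16)
  3P = (6, 1)
Match found at i = 3.

k = 3


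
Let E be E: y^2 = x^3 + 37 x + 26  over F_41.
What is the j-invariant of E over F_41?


Delta = -16(4 a^3 + 27 b^2) mod 41 = 7
-1728 * (4 a)^3 = -1728 * (4*37)^3 mod 41 = 17
j = 17 * 7^(-1) mod 41 = 20

j = 20 (mod 41)


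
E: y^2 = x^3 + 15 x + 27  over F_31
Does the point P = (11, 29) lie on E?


Check whether y^2 = x^3 + 15 x + 27 (mod 31) for (x, y) = (11, 29).
LHS: y^2 = 29^2 mod 31 = 4
RHS: x^3 + 15 x + 27 = 11^3 + 15*11 + 27 mod 31 = 4
LHS = RHS

Yes, on the curve


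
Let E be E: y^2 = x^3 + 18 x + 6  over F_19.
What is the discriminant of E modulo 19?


4 a^3 + 27 b^2 = 4*18^3 + 27*6^2 = 23328 + 972 = 24300
Delta = -16 * (24300) = -388800
Delta mod 19 = 16

Delta = 16 (mod 19)


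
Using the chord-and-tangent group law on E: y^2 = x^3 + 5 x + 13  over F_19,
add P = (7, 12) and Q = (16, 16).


P != Q, so use the chord formula.
s = (y2 - y1) / (x2 - x1) = (4) / (9) mod 19 = 11
x3 = s^2 - x1 - x2 mod 19 = 11^2 - 7 - 16 = 3
y3 = s (x1 - x3) - y1 mod 19 = 11 * (7 - 3) - 12 = 13

P + Q = (3, 13)


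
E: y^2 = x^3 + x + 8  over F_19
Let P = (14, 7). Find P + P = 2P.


Doubling: s = (3 x1^2 + a) / (2 y1)
s = (3*14^2 + 1) / (2*7) mod 19 = 0
x3 = s^2 - 2 x1 mod 19 = 0^2 - 2*14 = 10
y3 = s (x1 - x3) - y1 mod 19 = 0 * (14 - 10) - 7 = 12

2P = (10, 12)


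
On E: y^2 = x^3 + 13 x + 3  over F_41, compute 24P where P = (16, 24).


k = 24 = 11000_2 (binary, LSB first: 00011)
Double-and-add from P = (16, 24):
  bit 0 = 0: acc unchanged = O
  bit 1 = 0: acc unchanged = O
  bit 2 = 0: acc unchanged = O
  bit 3 = 1: acc = O + (25, 2) = (25, 2)
  bit 4 = 1: acc = (25, 2) + (22, 20) = (30, 28)

24P = (30, 28)


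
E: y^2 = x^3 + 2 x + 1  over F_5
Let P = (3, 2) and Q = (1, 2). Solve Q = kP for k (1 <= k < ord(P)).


Enumerate multiples of P until we hit Q = (1, 2):
  1P = (3, 2)
  2P = (0, 1)
  3P = (1, 2)
Match found at i = 3.

k = 3


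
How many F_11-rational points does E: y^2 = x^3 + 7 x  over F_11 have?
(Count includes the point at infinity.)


For each x in F_11, count y with y^2 = x^3 + 7 x + 0 mod 11:
  x = 0: RHS = 0, y in [0]  -> 1 point(s)
  x = 2: RHS = 0, y in [0]  -> 1 point(s)
  x = 3: RHS = 4, y in [2, 9]  -> 2 point(s)
  x = 4: RHS = 4, y in [2, 9]  -> 2 point(s)
  x = 6: RHS = 5, y in [4, 7]  -> 2 point(s)
  x = 9: RHS = 0, y in [0]  -> 1 point(s)
  x = 10: RHS = 3, y in [5, 6]  -> 2 point(s)
Affine points: 11. Add the point at infinity: total = 12.

#E(F_11) = 12


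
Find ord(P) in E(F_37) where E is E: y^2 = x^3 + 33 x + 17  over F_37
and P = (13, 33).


Compute successive multiples of P until we hit O:
  1P = (13, 33)
  2P = (7, 6)
  3P = (28, 29)
  4P = (26, 5)
  5P = (23, 17)
  6P = (8, 33)
  7P = (16, 4)
  8P = (11, 34)
  ... (continuing to 27P)
  27P = O

ord(P) = 27


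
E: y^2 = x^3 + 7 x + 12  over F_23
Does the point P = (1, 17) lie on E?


Check whether y^2 = x^3 + 7 x + 12 (mod 23) for (x, y) = (1, 17).
LHS: y^2 = 17^2 mod 23 = 13
RHS: x^3 + 7 x + 12 = 1^3 + 7*1 + 12 mod 23 = 20
LHS != RHS

No, not on the curve


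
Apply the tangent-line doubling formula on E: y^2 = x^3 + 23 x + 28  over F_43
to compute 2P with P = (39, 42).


Doubling: s = (3 x1^2 + a) / (2 y1)
s = (3*39^2 + 23) / (2*42) mod 43 = 29
x3 = s^2 - 2 x1 mod 43 = 29^2 - 2*39 = 32
y3 = s (x1 - x3) - y1 mod 43 = 29 * (39 - 32) - 42 = 32

2P = (32, 32)


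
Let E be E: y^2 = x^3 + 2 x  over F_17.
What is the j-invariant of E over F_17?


Delta = -16(4 a^3 + 27 b^2) mod 17 = 15
-1728 * (4 a)^3 = -1728 * (4*2)^3 mod 17 = 12
j = 12 * 15^(-1) mod 17 = 11

j = 11 (mod 17)


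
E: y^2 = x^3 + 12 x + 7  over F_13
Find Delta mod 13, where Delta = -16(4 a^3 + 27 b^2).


4 a^3 + 27 b^2 = 4*12^3 + 27*7^2 = 6912 + 1323 = 8235
Delta = -16 * (8235) = -131760
Delta mod 13 = 8

Delta = 8 (mod 13)


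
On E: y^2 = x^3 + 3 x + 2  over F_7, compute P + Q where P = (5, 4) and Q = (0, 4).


P != Q, so use the chord formula.
s = (y2 - y1) / (x2 - x1) = (0) / (2) mod 7 = 0
x3 = s^2 - x1 - x2 mod 7 = 0^2 - 5 - 0 = 2
y3 = s (x1 - x3) - y1 mod 7 = 0 * (5 - 2) - 4 = 3

P + Q = (2, 3)


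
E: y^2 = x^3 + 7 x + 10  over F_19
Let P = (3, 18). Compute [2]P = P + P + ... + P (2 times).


k = 2 = 10_2 (binary, LSB first: 01)
Double-and-add from P = (3, 18):
  bit 0 = 0: acc unchanged = O
  bit 1 = 1: acc = O + (17, 11) = (17, 11)

2P = (17, 11)


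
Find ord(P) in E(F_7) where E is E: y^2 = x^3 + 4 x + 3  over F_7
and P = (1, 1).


Compute successive multiples of P until we hit O:
  1P = (1, 1)
  2P = (5, 6)
  3P = (3, 0)
  4P = (5, 1)
  5P = (1, 6)
  6P = O

ord(P) = 6


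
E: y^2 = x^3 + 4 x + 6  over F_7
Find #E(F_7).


For each x in F_7, count y with y^2 = x^3 + 4 x + 6 mod 7:
  x = 1: RHS = 4, y in [2, 5]  -> 2 point(s)
  x = 2: RHS = 1, y in [1, 6]  -> 2 point(s)
  x = 4: RHS = 2, y in [3, 4]  -> 2 point(s)
  x = 5: RHS = 4, y in [2, 5]  -> 2 point(s)
  x = 6: RHS = 1, y in [1, 6]  -> 2 point(s)
Affine points: 10. Add the point at infinity: total = 11.

#E(F_7) = 11


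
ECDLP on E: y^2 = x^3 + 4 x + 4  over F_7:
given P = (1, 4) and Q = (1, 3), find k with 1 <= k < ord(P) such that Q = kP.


Enumerate multiples of P until we hit Q = (1, 3):
  1P = (1, 4)
  2P = (5, 3)
  3P = (5, 4)
  4P = (1, 3)
Match found at i = 4.

k = 4


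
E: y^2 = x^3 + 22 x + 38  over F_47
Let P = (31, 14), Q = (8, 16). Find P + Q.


P != Q, so use the chord formula.
s = (y2 - y1) / (x2 - x1) = (2) / (24) mod 47 = 4
x3 = s^2 - x1 - x2 mod 47 = 4^2 - 31 - 8 = 24
y3 = s (x1 - x3) - y1 mod 47 = 4 * (31 - 24) - 14 = 14

P + Q = (24, 14)


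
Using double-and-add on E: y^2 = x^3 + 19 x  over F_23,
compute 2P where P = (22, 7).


k = 2 = 10_2 (binary, LSB first: 01)
Double-and-add from P = (22, 7):
  bit 0 = 0: acc unchanged = O
  bit 1 = 1: acc = O + (4, 18) = (4, 18)

2P = (4, 18)


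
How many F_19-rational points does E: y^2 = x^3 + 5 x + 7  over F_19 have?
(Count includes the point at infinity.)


For each x in F_19, count y with y^2 = x^3 + 5 x + 7 mod 19:
  x = 0: RHS = 7, y in [8, 11]  -> 2 point(s)
  x = 2: RHS = 6, y in [5, 14]  -> 2 point(s)
  x = 3: RHS = 11, y in [7, 12]  -> 2 point(s)
  x = 5: RHS = 5, y in [9, 10]  -> 2 point(s)
  x = 6: RHS = 6, y in [5, 14]  -> 2 point(s)
  x = 7: RHS = 5, y in [9, 10]  -> 2 point(s)
  x = 11: RHS = 6, y in [5, 14]  -> 2 point(s)
  x = 12: RHS = 9, y in [3, 16]  -> 2 point(s)
  x = 14: RHS = 9, y in [3, 16]  -> 2 point(s)
  x = 18: RHS = 1, y in [1, 18]  -> 2 point(s)
Affine points: 20. Add the point at infinity: total = 21.

#E(F_19) = 21


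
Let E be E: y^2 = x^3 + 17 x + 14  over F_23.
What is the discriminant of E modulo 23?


4 a^3 + 27 b^2 = 4*17^3 + 27*14^2 = 19652 + 5292 = 24944
Delta = -16 * (24944) = -399104
Delta mod 23 = 15

Delta = 15 (mod 23)


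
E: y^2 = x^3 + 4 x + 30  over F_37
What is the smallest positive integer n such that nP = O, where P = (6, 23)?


Compute successive multiples of P until we hit O:
  1P = (6, 23)
  2P = (4, 6)
  3P = (16, 3)
  4P = (19, 3)
  5P = (24, 36)
  6P = (17, 4)
  7P = (2, 34)
  8P = (25, 20)
  ... (continuing to 43P)
  43P = O

ord(P) = 43


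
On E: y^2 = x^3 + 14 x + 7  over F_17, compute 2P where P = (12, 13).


Doubling: s = (3 x1^2 + a) / (2 y1)
s = (3*12^2 + 14) / (2*13) mod 17 = 8
x3 = s^2 - 2 x1 mod 17 = 8^2 - 2*12 = 6
y3 = s (x1 - x3) - y1 mod 17 = 8 * (12 - 6) - 13 = 1

2P = (6, 1)


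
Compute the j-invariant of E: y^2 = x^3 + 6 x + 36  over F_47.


Delta = -16(4 a^3 + 27 b^2) mod 47 = 33
-1728 * (4 a)^3 = -1728 * (4*6)^3 mod 47 = 19
j = 19 * 33^(-1) mod 47 = 2

j = 2 (mod 47)


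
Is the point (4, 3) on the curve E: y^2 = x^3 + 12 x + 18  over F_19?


Check whether y^2 = x^3 + 12 x + 18 (mod 19) for (x, y) = (4, 3).
LHS: y^2 = 3^2 mod 19 = 9
RHS: x^3 + 12 x + 18 = 4^3 + 12*4 + 18 mod 19 = 16
LHS != RHS

No, not on the curve


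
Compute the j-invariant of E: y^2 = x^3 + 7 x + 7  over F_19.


Delta = -16(4 a^3 + 27 b^2) mod 19 = 10
-1728 * (4 a)^3 = -1728 * (4*7)^3 mod 19 = 7
j = 7 * 10^(-1) mod 19 = 14

j = 14 (mod 19)


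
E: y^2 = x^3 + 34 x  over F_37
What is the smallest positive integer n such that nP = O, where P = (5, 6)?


Compute successive multiples of P until we hit O:
  1P = (5, 6)
  2P = (26, 16)
  3P = (22, 0)
  4P = (26, 21)
  5P = (5, 31)
  6P = O

ord(P) = 6


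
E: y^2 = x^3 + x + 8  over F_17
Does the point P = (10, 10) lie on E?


Check whether y^2 = x^3 + 1 x + 8 (mod 17) for (x, y) = (10, 10).
LHS: y^2 = 10^2 mod 17 = 15
RHS: x^3 + 1 x + 8 = 10^3 + 1*10 + 8 mod 17 = 15
LHS = RHS

Yes, on the curve


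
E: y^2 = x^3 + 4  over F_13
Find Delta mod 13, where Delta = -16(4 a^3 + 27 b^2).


4 a^3 + 27 b^2 = 4*0^3 + 27*4^2 = 0 + 432 = 432
Delta = -16 * (432) = -6912
Delta mod 13 = 4

Delta = 4 (mod 13)


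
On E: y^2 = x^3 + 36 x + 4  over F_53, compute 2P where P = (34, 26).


Doubling: s = (3 x1^2 + a) / (2 y1)
s = (3*34^2 + 36) / (2*26) mod 53 = 47
x3 = s^2 - 2 x1 mod 53 = 47^2 - 2*34 = 21
y3 = s (x1 - x3) - y1 mod 53 = 47 * (34 - 21) - 26 = 2

2P = (21, 2)


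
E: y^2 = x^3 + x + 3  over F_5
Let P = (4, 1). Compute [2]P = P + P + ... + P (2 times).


k = 2 = 10_2 (binary, LSB first: 01)
Double-and-add from P = (4, 1):
  bit 0 = 0: acc unchanged = O
  bit 1 = 1: acc = O + (1, 0) = (1, 0)

2P = (1, 0)


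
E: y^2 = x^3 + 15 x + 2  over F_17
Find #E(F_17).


For each x in F_17, count y with y^2 = x^3 + 15 x + 2 mod 17:
  x = 0: RHS = 2, y in [6, 11]  -> 2 point(s)
  x = 1: RHS = 1, y in [1, 16]  -> 2 point(s)
  x = 5: RHS = 15, y in [7, 10]  -> 2 point(s)
  x = 6: RHS = 2, y in [6, 11]  -> 2 point(s)
  x = 7: RHS = 8, y in [5, 12]  -> 2 point(s)
  x = 9: RHS = 16, y in [4, 13]  -> 2 point(s)
  x = 10: RHS = 13, y in [8, 9]  -> 2 point(s)
  x = 11: RHS = 2, y in [6, 11]  -> 2 point(s)
  x = 14: RHS = 15, y in [7, 10]  -> 2 point(s)
  x = 15: RHS = 15, y in [7, 10]  -> 2 point(s)
Affine points: 20. Add the point at infinity: total = 21.

#E(F_17) = 21


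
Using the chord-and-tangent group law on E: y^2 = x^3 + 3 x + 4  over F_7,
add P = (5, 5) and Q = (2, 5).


P != Q, so use the chord formula.
s = (y2 - y1) / (x2 - x1) = (0) / (4) mod 7 = 0
x3 = s^2 - x1 - x2 mod 7 = 0^2 - 5 - 2 = 0
y3 = s (x1 - x3) - y1 mod 7 = 0 * (5 - 0) - 5 = 2

P + Q = (0, 2)


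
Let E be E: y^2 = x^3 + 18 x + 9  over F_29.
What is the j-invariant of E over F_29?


Delta = -16(4 a^3 + 27 b^2) mod 29 = 22
-1728 * (4 a)^3 = -1728 * (4*18)^3 mod 29 = 13
j = 13 * 22^(-1) mod 29 = 23

j = 23 (mod 29)


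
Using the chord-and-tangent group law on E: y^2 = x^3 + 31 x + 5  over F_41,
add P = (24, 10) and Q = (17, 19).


P != Q, so use the chord formula.
s = (y2 - y1) / (x2 - x1) = (9) / (34) mod 41 = 28
x3 = s^2 - x1 - x2 mod 41 = 28^2 - 24 - 17 = 5
y3 = s (x1 - x3) - y1 mod 41 = 28 * (24 - 5) - 10 = 30

P + Q = (5, 30)


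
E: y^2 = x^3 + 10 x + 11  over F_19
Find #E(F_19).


For each x in F_19, count y with y^2 = x^3 + 10 x + 11 mod 19:
  x = 0: RHS = 11, y in [7, 12]  -> 2 point(s)
  x = 2: RHS = 1, y in [1, 18]  -> 2 point(s)
  x = 3: RHS = 11, y in [7, 12]  -> 2 point(s)
  x = 4: RHS = 1, y in [1, 18]  -> 2 point(s)
  x = 7: RHS = 6, y in [5, 14]  -> 2 point(s)
  x = 10: RHS = 9, y in [3, 16]  -> 2 point(s)
  x = 12: RHS = 16, y in [4, 15]  -> 2 point(s)
  x = 13: RHS = 1, y in [1, 18]  -> 2 point(s)
  x = 14: RHS = 7, y in [8, 11]  -> 2 point(s)
  x = 16: RHS = 11, y in [7, 12]  -> 2 point(s)
  x = 18: RHS = 0, y in [0]  -> 1 point(s)
Affine points: 21. Add the point at infinity: total = 22.

#E(F_19) = 22


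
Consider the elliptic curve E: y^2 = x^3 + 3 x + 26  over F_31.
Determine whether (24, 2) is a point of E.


Check whether y^2 = x^3 + 3 x + 26 (mod 31) for (x, y) = (24, 2).
LHS: y^2 = 2^2 mod 31 = 4
RHS: x^3 + 3 x + 26 = 24^3 + 3*24 + 26 mod 31 = 3
LHS != RHS

No, not on the curve


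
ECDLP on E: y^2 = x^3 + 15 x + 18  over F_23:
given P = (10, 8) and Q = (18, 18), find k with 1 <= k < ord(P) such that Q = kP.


Enumerate multiples of P until we hit Q = (18, 18):
  1P = (10, 8)
  2P = (4, 21)
  3P = (22, 18)
  4P = (0, 8)
  5P = (13, 15)
  6P = (8, 12)
  7P = (9, 13)
  8P = (6, 18)
  9P = (19, 3)
  10P = (21, 16)
  11P = (18, 5)
  12P = (7, 11)
  13P = (7, 12)
  14P = (18, 18)
Match found at i = 14.

k = 14


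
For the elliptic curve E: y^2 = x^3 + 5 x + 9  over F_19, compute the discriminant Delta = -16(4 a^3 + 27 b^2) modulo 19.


4 a^3 + 27 b^2 = 4*5^3 + 27*9^2 = 500 + 2187 = 2687
Delta = -16 * (2687) = -42992
Delta mod 19 = 5

Delta = 5 (mod 19)


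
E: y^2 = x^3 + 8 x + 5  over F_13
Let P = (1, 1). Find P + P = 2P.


Doubling: s = (3 x1^2 + a) / (2 y1)
s = (3*1^2 + 8) / (2*1) mod 13 = 12
x3 = s^2 - 2 x1 mod 13 = 12^2 - 2*1 = 12
y3 = s (x1 - x3) - y1 mod 13 = 12 * (1 - 12) - 1 = 10

2P = (12, 10)


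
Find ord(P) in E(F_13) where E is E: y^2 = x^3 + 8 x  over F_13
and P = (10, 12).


Compute successive multiples of P until we hit O:
  1P = (10, 12)
  2P = (10, 1)
  3P = O

ord(P) = 3


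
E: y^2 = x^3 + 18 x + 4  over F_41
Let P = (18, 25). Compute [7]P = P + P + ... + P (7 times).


k = 7 = 111_2 (binary, LSB first: 111)
Double-and-add from P = (18, 25):
  bit 0 = 1: acc = O + (18, 25) = (18, 25)
  bit 1 = 1: acc = (18, 25) + (10, 35) = (12, 29)
  bit 2 = 1: acc = (12, 29) + (16, 1) = (21, 34)

7P = (21, 34)


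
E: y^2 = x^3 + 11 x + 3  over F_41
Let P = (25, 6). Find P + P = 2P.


Doubling: s = (3 x1^2 + a) / (2 y1)
s = (3*25^2 + 11) / (2*6) mod 41 = 0
x3 = s^2 - 2 x1 mod 41 = 0^2 - 2*25 = 32
y3 = s (x1 - x3) - y1 mod 41 = 0 * (25 - 32) - 6 = 35

2P = (32, 35)


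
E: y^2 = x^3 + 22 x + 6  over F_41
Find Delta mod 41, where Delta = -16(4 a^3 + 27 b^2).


4 a^3 + 27 b^2 = 4*22^3 + 27*6^2 = 42592 + 972 = 43564
Delta = -16 * (43564) = -697024
Delta mod 41 = 17

Delta = 17 (mod 41)


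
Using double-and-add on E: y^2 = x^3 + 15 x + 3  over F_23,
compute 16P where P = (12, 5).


k = 16 = 10000_2 (binary, LSB first: 00001)
Double-and-add from P = (12, 5):
  bit 0 = 0: acc unchanged = O
  bit 1 = 0: acc unchanged = O
  bit 2 = 0: acc unchanged = O
  bit 3 = 0: acc unchanged = O
  bit 4 = 1: acc = O + (10, 7) = (10, 7)

16P = (10, 7)


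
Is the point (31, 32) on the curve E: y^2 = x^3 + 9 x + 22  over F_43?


Check whether y^2 = x^3 + 9 x + 22 (mod 43) for (x, y) = (31, 32).
LHS: y^2 = 32^2 mod 43 = 35
RHS: x^3 + 9 x + 22 = 31^3 + 9*31 + 22 mod 43 = 35
LHS = RHS

Yes, on the curve


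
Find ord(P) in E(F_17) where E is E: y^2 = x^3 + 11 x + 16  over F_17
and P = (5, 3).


Compute successive multiples of P until we hit O:
  1P = (5, 3)
  2P = (16, 15)
  3P = (0, 4)
  4P = (10, 15)
  5P = (3, 12)
  6P = (8, 2)
  7P = (6, 3)
  8P = (6, 14)
  ... (continuing to 15P)
  15P = O

ord(P) = 15


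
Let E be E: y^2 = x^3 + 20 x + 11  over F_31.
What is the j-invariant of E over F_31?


Delta = -16(4 a^3 + 27 b^2) mod 31 = 21
-1728 * (4 a)^3 = -1728 * (4*20)^3 mod 31 = 1
j = 1 * 21^(-1) mod 31 = 3

j = 3 (mod 31)


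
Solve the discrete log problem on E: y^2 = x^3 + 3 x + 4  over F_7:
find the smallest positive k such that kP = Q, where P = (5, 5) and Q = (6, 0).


Enumerate multiples of P until we hit Q = (6, 0):
  1P = (5, 5)
  2P = (1, 1)
  3P = (2, 5)
  4P = (0, 2)
  5P = (6, 0)
Match found at i = 5.

k = 5


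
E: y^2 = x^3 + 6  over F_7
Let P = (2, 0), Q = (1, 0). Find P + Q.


P != Q, so use the chord formula.
s = (y2 - y1) / (x2 - x1) = (0) / (6) mod 7 = 0
x3 = s^2 - x1 - x2 mod 7 = 0^2 - 2 - 1 = 4
y3 = s (x1 - x3) - y1 mod 7 = 0 * (2 - 4) - 0 = 0

P + Q = (4, 0)


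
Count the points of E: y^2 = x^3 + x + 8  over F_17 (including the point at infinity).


For each x in F_17, count y with y^2 = x^3 + 1 x + 8 mod 17:
  x = 0: RHS = 8, y in [5, 12]  -> 2 point(s)
  x = 2: RHS = 1, y in [1, 16]  -> 2 point(s)
  x = 3: RHS = 4, y in [2, 15]  -> 2 point(s)
  x = 4: RHS = 8, y in [5, 12]  -> 2 point(s)
  x = 5: RHS = 2, y in [6, 11]  -> 2 point(s)
  x = 6: RHS = 9, y in [3, 14]  -> 2 point(s)
  x = 7: RHS = 1, y in [1, 16]  -> 2 point(s)
  x = 8: RHS = 1, y in [1, 16]  -> 2 point(s)
  x = 9: RHS = 15, y in [7, 10]  -> 2 point(s)
  x = 10: RHS = 15, y in [7, 10]  -> 2 point(s)
  x = 13: RHS = 8, y in [5, 12]  -> 2 point(s)
  x = 15: RHS = 15, y in [7, 10]  -> 2 point(s)
Affine points: 24. Add the point at infinity: total = 25.

#E(F_17) = 25


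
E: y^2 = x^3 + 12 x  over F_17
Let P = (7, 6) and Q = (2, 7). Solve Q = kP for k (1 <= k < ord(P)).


Enumerate multiples of P until we hit Q = (2, 7):
  1P = (7, 6)
  2P = (16, 15)
  3P = (12, 6)
  4P = (15, 11)
  5P = (10, 7)
  6P = (2, 7)
Match found at i = 6.

k = 6


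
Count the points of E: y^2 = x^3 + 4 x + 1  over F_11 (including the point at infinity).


For each x in F_11, count y with y^2 = x^3 + 4 x + 1 mod 11:
  x = 0: RHS = 1, y in [1, 10]  -> 2 point(s)
  x = 4: RHS = 4, y in [2, 9]  -> 2 point(s)
  x = 5: RHS = 3, y in [5, 6]  -> 2 point(s)
  x = 7: RHS = 9, y in [3, 8]  -> 2 point(s)
Affine points: 8. Add the point at infinity: total = 9.

#E(F_11) = 9
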